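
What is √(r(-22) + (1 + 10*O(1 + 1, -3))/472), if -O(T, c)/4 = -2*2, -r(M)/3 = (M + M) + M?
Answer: √11046806/236 ≈ 14.083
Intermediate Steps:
r(M) = -9*M (r(M) = -3*((M + M) + M) = -3*(2*M + M) = -9*M)
O(T, c) = 16 (O(T, c) = -(-8)*2 = -4*(-4) = 16)
√(r(-22) + (1 + 10*O(1 + 1, -3))/472) = √(-9*(-22) + (1 + 10*16)/472) = √(198 + (1 + 160)*(1/472)) = √(198 + 161*(1/472)) = √(198 + 161/472) = √(93617/472) = √11046806/236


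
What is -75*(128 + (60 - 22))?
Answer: -12450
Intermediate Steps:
-75*(128 + (60 - 22)) = -75*(128 + 38) = -75*166 = -12450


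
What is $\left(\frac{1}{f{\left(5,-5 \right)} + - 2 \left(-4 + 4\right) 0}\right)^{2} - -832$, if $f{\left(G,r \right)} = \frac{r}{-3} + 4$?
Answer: $\frac{240457}{289} \approx 832.03$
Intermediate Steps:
$f{\left(G,r \right)} = 4 - \frac{r}{3}$ ($f{\left(G,r \right)} = r \left(- \frac{1}{3}\right) + 4 = - \frac{r}{3} + 4 = 4 - \frac{r}{3}$)
$\left(\frac{1}{f{\left(5,-5 \right)} + - 2 \left(-4 + 4\right) 0}\right)^{2} - -832 = \left(\frac{1}{\left(4 - - \frac{5}{3}\right) + - 2 \left(-4 + 4\right) 0}\right)^{2} - -832 = \left(\frac{1}{\left(4 + \frac{5}{3}\right) + - 2 \cdot 0 \cdot 0}\right)^{2} + 832 = \left(\frac{1}{\frac{17}{3} + \left(-1\right) 0 \cdot 0}\right)^{2} + 832 = \left(\frac{1}{\frac{17}{3} + 0 \cdot 0}\right)^{2} + 832 = \left(\frac{1}{\frac{17}{3} + 0}\right)^{2} + 832 = \left(\frac{1}{\frac{17}{3}}\right)^{2} + 832 = \left(\frac{3}{17}\right)^{2} + 832 = \frac{9}{289} + 832 = \frac{240457}{289}$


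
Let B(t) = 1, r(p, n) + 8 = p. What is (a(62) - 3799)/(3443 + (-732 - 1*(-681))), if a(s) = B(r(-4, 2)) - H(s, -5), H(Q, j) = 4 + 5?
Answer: -3807/3392 ≈ -1.1223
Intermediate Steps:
r(p, n) = -8 + p
H(Q, j) = 9
a(s) = -8 (a(s) = 1 - 1*9 = 1 - 9 = -8)
(a(62) - 3799)/(3443 + (-732 - 1*(-681))) = (-8 - 3799)/(3443 + (-732 - 1*(-681))) = -3807/(3443 + (-732 + 681)) = -3807/(3443 - 51) = -3807/3392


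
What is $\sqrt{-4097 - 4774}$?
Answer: $i \sqrt{8871} \approx 94.186 i$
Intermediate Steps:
$\sqrt{-4097 - 4774} = \sqrt{-8871} = i \sqrt{8871}$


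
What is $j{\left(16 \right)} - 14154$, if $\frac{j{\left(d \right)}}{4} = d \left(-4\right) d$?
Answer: $-18250$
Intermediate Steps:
$j{\left(d \right)} = - 16 d^{2}$ ($j{\left(d \right)} = 4 d \left(-4\right) d = 4 - 4 d d = 4 \left(- 4 d^{2}\right) = - 16 d^{2}$)
$j{\left(16 \right)} - 14154 = - 16 \cdot 16^{2} - 14154 = \left(-16\right) 256 - 14154 = -4096 - 14154 = -18250$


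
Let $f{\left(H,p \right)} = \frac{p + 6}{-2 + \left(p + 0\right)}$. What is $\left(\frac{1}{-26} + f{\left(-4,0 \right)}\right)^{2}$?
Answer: $\frac{6241}{676} \approx 9.2323$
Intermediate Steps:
$f{\left(H,p \right)} = \frac{6 + p}{-2 + p}$
$\left(\frac{1}{-26} + f{\left(-4,0 \right)}\right)^{2} = \left(\frac{1}{-26} + \frac{6 + 0}{-2 + 0}\right)^{2} = \left(- \frac{1}{26} + \frac{1}{-2} \cdot 6\right)^{2} = \left(- \frac{1}{26} - 3\right)^{2} = \left(- \frac{79}{26}\right)^{2} = \frac{6241}{676}$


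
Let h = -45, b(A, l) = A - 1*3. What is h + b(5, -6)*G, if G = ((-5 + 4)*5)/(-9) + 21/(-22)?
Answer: -4534/99 ≈ -45.798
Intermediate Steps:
b(A, l) = -3 + A (b(A, l) = A - 3 = -3 + A)
G = -79/198 (G = -1*5*(-1/9) + 21*(-1/22) = -5*(-1/9) - 21/22 = 5/9 - 21/22 = -79/198 ≈ -0.39899)
h + b(5, -6)*G = -45 + (-3 + 5)*(-79/198) = -45 + 2*(-79/198) = -45 - 79/99 = -4534/99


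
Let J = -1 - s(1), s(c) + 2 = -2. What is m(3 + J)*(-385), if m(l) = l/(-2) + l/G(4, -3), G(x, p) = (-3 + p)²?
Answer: 6545/6 ≈ 1090.8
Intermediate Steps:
s(c) = -4 (s(c) = -2 - 2 = -4)
J = 3 (J = -1 - 1*(-4) = -1 + 4 = 3)
m(l) = -17*l/36 (m(l) = l/(-2) + l/((-3 - 3)²) = l*(-½) + l/((-6)²) = -l/2 + l/36 = -17*l/36)
m(3 + J)*(-385) = -17*(3 + 3)/36*(-385) = -17/36*6*(-385) = -17/6*(-385) = 6545/6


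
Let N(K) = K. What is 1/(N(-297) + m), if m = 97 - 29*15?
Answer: -1/635 ≈ -0.0015748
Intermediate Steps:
m = -338 (m = 97 - 435 = -338)
1/(N(-297) + m) = 1/(-297 - 338) = 1/(-635) = -1/635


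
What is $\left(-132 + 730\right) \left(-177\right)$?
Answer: $-105846$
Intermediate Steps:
$\left(-132 + 730\right) \left(-177\right) = 598 \left(-177\right) = -105846$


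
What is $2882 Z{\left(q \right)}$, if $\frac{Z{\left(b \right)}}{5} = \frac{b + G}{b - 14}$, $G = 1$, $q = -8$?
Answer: $4585$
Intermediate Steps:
$Z{\left(b \right)} = \frac{5 \left(1 + b\right)}{-14 + b}$ ($Z{\left(b \right)} = 5 \frac{b + 1}{b - 14} = 5 \frac{1 + b}{-14 + b} = \frac{5 \left(1 + b\right)}{-14 + b}$)
$2882 Z{\left(q \right)} = 2882 \frac{5 \left(1 - 8\right)}{-14 - 8} = 2882 \cdot 5 \frac{1}{-22} \left(-7\right) = 2882 \cdot 5 \left(- \frac{1}{22}\right) \left(-7\right) = 2882 \cdot \frac{35}{22} = 4585$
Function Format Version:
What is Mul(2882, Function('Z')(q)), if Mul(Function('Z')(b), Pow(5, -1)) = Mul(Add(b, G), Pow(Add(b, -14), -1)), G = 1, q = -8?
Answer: 4585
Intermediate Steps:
Function('Z')(b) = Mul(5, Pow(Add(-14, b), -1), Add(1, b)) (Function('Z')(b) = Mul(5, Mul(Add(b, 1), Pow(Add(b, -14), -1))) = Mul(5, Mul(Add(1, b), Pow(Add(-14, b), -1))) = Mul(5, Mul(Pow(Add(-14, b), -1), Add(1, b))) = Mul(5, Pow(Add(-14, b), -1), Add(1, b)))
Mul(2882, Function('Z')(q)) = Mul(2882, Mul(5, Pow(Add(-14, -8), -1), Add(1, -8))) = Mul(2882, Mul(5, Pow(-22, -1), -7)) = Mul(2882, Mul(5, Rational(-1, 22), -7)) = Mul(2882, Rational(35, 22)) = 4585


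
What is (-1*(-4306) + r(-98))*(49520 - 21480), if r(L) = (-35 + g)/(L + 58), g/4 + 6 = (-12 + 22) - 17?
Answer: 120801227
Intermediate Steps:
g = -52 (g = -24 + 4*((-12 + 22) - 17) = -24 + 4*(10 - 17) = -24 + 4*(-7) = -24 - 28 = -52)
r(L) = -87/(58 + L) (r(L) = (-35 - 52)/(L + 58) = -87/(58 + L))
(-1*(-4306) + r(-98))*(49520 - 21480) = (-1*(-4306) - 87/(58 - 98))*(49520 - 21480) = (4306 - 87/(-40))*28040 = (4306 - 87*(-1/40))*28040 = (4306 + 87/40)*28040 = (172327/40)*28040 = 120801227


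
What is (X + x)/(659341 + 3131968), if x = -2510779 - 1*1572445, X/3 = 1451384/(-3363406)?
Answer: -6866772227548/6375855719227 ≈ -1.0770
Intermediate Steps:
X = -2177076/1681703 (X = 3*(1451384/(-3363406)) = 3*(1451384*(-1/3363406)) = 3*(-725692/1681703) = -2177076/1681703 ≈ -1.2946)
x = -4083224 (x = -2510779 - 1572445 = -4083224)
(X + x)/(659341 + 3131968) = (-2177076/1681703 - 4083224)/(659341 + 3131968) = -6866772227548/1681703/3791309 = -6866772227548/1681703*1/3791309 = -6866772227548/6375855719227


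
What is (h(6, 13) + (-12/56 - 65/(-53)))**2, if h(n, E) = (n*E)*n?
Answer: 121108872049/550564 ≈ 2.1997e+5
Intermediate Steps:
h(n, E) = E*n**2 (h(n, E) = (E*n)*n = E*n**2)
(h(6, 13) + (-12/56 - 65/(-53)))**2 = (13*6**2 + (-12/56 - 65/(-53)))**2 = (13*36 + (-12*1/56 - 65*(-1/53)))**2 = (468 + (-3/14 + 65/53))**2 = (468 + 751/742)**2 = (348007/742)**2 = 121108872049/550564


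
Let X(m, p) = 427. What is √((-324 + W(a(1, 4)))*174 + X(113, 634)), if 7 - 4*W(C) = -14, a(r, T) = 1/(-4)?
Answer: I*√220142/2 ≈ 234.6*I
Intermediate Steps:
a(r, T) = -¼
W(C) = 21/4 (W(C) = 7/4 - ¼*(-14) = 7/4 + 7/2 = 21/4)
√((-324 + W(a(1, 4)))*174 + X(113, 634)) = √((-324 + 21/4)*174 + 427) = √(-1275/4*174 + 427) = √(-110925/2 + 427) = √(-110071/2) = I*√220142/2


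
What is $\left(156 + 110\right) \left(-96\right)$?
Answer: $-25536$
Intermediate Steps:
$\left(156 + 110\right) \left(-96\right) = 266 \left(-96\right) = -25536$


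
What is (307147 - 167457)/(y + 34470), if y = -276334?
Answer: -69845/120932 ≈ -0.57756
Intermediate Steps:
(307147 - 167457)/(y + 34470) = (307147 - 167457)/(-276334 + 34470) = 139690/(-241864) = 139690*(-1/241864) = -69845/120932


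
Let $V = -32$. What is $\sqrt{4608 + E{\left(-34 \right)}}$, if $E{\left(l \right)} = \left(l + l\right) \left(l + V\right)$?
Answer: $2 \sqrt{2274} \approx 95.373$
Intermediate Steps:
$E{\left(l \right)} = 2 l \left(-32 + l\right)$ ($E{\left(l \right)} = \left(l + l\right) \left(l - 32\right) = 2 l \left(-32 + l\right)$)
$\sqrt{4608 + E{\left(-34 \right)}} = \sqrt{4608 + 2 \left(-34\right) \left(-32 - 34\right)} = \sqrt{4608 + 2 \left(-34\right) \left(-66\right)} = \sqrt{4608 + 4488} = \sqrt{9096} = 2 \sqrt{2274}$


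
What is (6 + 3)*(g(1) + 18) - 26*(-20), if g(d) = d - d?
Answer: 682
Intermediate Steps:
g(d) = 0
(6 + 3)*(g(1) + 18) - 26*(-20) = (6 + 3)*(0 + 18) - 26*(-20) = 9*18 + 520 = 162 + 520 = 682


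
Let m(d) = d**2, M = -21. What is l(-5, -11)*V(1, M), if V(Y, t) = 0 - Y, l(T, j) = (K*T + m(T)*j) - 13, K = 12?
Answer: 348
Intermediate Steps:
l(T, j) = -13 + 12*T + j*T**2 (l(T, j) = (12*T + T**2*j) - 13 = (12*T + j*T**2) - 13 = -13 + 12*T + j*T**2)
V(Y, t) = -Y
l(-5, -11)*V(1, M) = (-13 + 12*(-5) - 11*(-5)**2)*(-1*1) = (-13 - 60 - 11*25)*(-1) = (-13 - 60 - 275)*(-1) = -348*(-1) = 348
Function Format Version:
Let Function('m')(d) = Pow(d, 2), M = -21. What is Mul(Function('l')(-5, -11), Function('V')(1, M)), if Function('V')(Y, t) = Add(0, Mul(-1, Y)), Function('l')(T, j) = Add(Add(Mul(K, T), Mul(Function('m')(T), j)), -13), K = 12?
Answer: 348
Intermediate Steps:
Function('l')(T, j) = Add(-13, Mul(12, T), Mul(j, Pow(T, 2))) (Function('l')(T, j) = Add(Add(Mul(12, T), Mul(Pow(T, 2), j)), -13) = Add(Add(Mul(12, T), Mul(j, Pow(T, 2))), -13) = Add(-13, Mul(12, T), Mul(j, Pow(T, 2))))
Function('V')(Y, t) = Mul(-1, Y)
Mul(Function('l')(-5, -11), Function('V')(1, M)) = Mul(Add(-13, Mul(12, -5), Mul(-11, Pow(-5, 2))), Mul(-1, 1)) = Mul(Add(-13, -60, Mul(-11, 25)), -1) = Mul(Add(-13, -60, -275), -1) = Mul(-348, -1) = 348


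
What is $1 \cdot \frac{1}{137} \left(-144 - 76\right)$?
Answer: $- \frac{220}{137} \approx -1.6058$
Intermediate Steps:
$1 \cdot \frac{1}{137} \left(-144 - 76\right) = 1 \cdot \frac{1}{137} \left(-220\right) = \frac{1}{137} \left(-220\right) = - \frac{220}{137}$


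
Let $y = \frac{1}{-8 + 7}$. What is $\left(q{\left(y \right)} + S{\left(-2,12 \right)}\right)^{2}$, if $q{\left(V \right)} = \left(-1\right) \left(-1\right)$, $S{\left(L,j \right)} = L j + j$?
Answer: $121$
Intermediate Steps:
$S{\left(L,j \right)} = j + L j$
$y = -1$ ($y = \frac{1}{-1} = -1$)
$q{\left(V \right)} = 1$
$\left(q{\left(y \right)} + S{\left(-2,12 \right)}\right)^{2} = \left(1 + 12 \left(1 - 2\right)\right)^{2} = \left(1 + 12 \left(-1\right)\right)^{2} = \left(1 - 12\right)^{2} = \left(-11\right)^{2} = 121$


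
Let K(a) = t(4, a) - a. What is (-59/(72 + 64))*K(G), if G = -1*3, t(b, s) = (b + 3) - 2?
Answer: -59/17 ≈ -3.4706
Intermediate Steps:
t(b, s) = 1 + b (t(b, s) = (3 + b) - 2 = 1 + b)
G = -3
K(a) = 5 - a (K(a) = (1 + 4) - a = 5 - a)
(-59/(72 + 64))*K(G) = (-59/(72 + 64))*(5 - 1*(-3)) = (-59/136)*(5 + 3) = -59*1/136*8 = -59/136*8 = -59/17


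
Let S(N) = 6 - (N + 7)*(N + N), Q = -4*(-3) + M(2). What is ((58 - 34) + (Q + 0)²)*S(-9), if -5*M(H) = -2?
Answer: -26664/5 ≈ -5332.8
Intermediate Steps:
M(H) = ⅖ (M(H) = -⅕*(-2) = ⅖)
Q = 62/5 (Q = -4*(-3) + ⅖ = 12 + ⅖ = 62/5 ≈ 12.400)
S(N) = 6 - 2*N*(7 + N) (S(N) = 6 - (7 + N)*2*N = 6 - 2*N*(7 + N))
((58 - 34) + (Q + 0)²)*S(-9) = ((58 - 34) + (62/5 + 0)²)*(6 - 14*(-9) - 2*(-9)²) = (24 + (62/5)²)*(6 + 126 - 2*81) = (24 + 3844/25)*(6 + 126 - 162) = (4444/25)*(-30) = -26664/5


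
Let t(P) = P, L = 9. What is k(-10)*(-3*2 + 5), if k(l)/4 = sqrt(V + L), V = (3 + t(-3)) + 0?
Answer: -12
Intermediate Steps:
V = 0 (V = (3 - 3) + 0 = 0 + 0 = 0)
k(l) = 12 (k(l) = 4*sqrt(0 + 9) = 4*sqrt(9) = 4*3 = 12)
k(-10)*(-3*2 + 5) = 12*(-3*2 + 5) = 12*(-6 + 5) = 12*(-1) = -12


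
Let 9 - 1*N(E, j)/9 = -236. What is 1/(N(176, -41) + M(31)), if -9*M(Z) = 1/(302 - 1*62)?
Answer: 2160/4762799 ≈ 0.00045351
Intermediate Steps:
N(E, j) = 2205 (N(E, j) = 81 - 9*(-236) = 81 + 2124 = 2205)
M(Z) = -1/2160 (M(Z) = -1/(9*(302 - 1*62)) = -1/(9*(302 - 62)) = -1/9/240 = -1/9*1/240 = -1/2160)
1/(N(176, -41) + M(31)) = 1/(2205 - 1/2160) = 1/(4762799/2160) = 2160/4762799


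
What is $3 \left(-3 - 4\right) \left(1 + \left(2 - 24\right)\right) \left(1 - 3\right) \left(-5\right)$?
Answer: $4410$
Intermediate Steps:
$3 \left(-3 - 4\right) \left(1 + \left(2 - 24\right)\right) \left(1 - 3\right) \left(-5\right) = 3 \left(-7\right) \left(1 + \left(2 - 24\right)\right) \left(-2\right) \left(-5\right) = - 21 \left(1 - 22\right) \left(-2\right) \left(-5\right) = - 21 \left(\left(-21\right) \left(-2\right)\right) \left(-5\right) = \left(-21\right) 42 \left(-5\right) = \left(-882\right) \left(-5\right) = 4410$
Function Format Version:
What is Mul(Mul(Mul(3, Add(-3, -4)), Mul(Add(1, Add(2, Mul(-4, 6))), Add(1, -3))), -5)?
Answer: 4410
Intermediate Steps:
Mul(Mul(Mul(3, Add(-3, -4)), Mul(Add(1, Add(2, Mul(-4, 6))), Add(1, -3))), -5) = Mul(Mul(Mul(3, -7), Mul(Add(1, Add(2, -24)), -2)), -5) = Mul(Mul(-21, Mul(Add(1, -22), -2)), -5) = Mul(Mul(-21, Mul(-21, -2)), -5) = Mul(Mul(-21, 42), -5) = Mul(-882, -5) = 4410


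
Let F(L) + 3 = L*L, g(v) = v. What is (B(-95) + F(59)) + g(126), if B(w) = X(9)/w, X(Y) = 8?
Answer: 342372/95 ≈ 3603.9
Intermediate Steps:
F(L) = -3 + L² (F(L) = -3 + L*L = -3 + L²)
B(w) = 8/w
(B(-95) + F(59)) + g(126) = (8/(-95) + (-3 + 59²)) + 126 = (8*(-1/95) + (-3 + 3481)) + 126 = (-8/95 + 3478) + 126 = 330402/95 + 126 = 342372/95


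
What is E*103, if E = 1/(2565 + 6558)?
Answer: 103/9123 ≈ 0.011290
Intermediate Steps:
E = 1/9123 ≈ 0.00010961
E*103 = (1/9123)*103 = 103/9123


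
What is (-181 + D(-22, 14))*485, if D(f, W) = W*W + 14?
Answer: 14065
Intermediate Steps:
D(f, W) = 14 + W² (D(f, W) = W² + 14 = 14 + W²)
(-181 + D(-22, 14))*485 = (-181 + (14 + 14²))*485 = (-181 + (14 + 196))*485 = (-181 + 210)*485 = 29*485 = 14065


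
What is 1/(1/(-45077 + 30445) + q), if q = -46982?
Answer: -14632/687440625 ≈ -2.1285e-5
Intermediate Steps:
1/(1/(-45077 + 30445) + q) = 1/(1/(-45077 + 30445) - 46982) = 1/(1/(-14632) - 46982) = 1/(-1/14632 - 46982) = 1/(-687440625/14632) = -14632/687440625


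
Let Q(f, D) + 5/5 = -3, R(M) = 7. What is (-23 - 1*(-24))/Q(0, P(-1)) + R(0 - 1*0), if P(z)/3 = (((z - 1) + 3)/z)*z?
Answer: 27/4 ≈ 6.7500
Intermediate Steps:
P(z) = 6 + 3*z (P(z) = 3*((((z - 1) + 3)/z)*z) = 3*((((-1 + z) + 3)/z)*z) = 3*(((2 + z)/z)*z) = 3*(2 + z) = 6 + 3*z)
Q(f, D) = -4 (Q(f, D) = -1 - 3 = -4)
(-23 - 1*(-24))/Q(0, P(-1)) + R(0 - 1*0) = (-23 - 1*(-24))/(-4) + 7 = (-23 + 24)*(-¼) + 7 = 1*(-¼) + 7 = -¼ + 7 = 27/4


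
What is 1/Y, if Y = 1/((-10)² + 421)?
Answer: 521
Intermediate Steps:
Y = 1/521 (Y = 1/(100 + 421) = 1/521 ≈ 0.0019194)
1/Y = 1/(1/521) = 521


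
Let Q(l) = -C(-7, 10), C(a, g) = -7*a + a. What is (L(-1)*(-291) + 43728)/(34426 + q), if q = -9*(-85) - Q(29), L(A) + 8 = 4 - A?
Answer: 44601/35233 ≈ 1.2659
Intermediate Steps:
L(A) = -4 - A (L(A) = -8 + (4 - A) = -4 - A)
C(a, g) = -6*a
Q(l) = -42 (Q(l) = -(-6)*(-7) = -1*42 = -42)
q = 807 (q = -9*(-85) - 1*(-42) = 765 + 42 = 807)
(L(-1)*(-291) + 43728)/(34426 + q) = ((-4 - 1*(-1))*(-291) + 43728)/(34426 + 807) = ((-4 + 1)*(-291) + 43728)/35233 = (-3*(-291) + 43728)*(1/35233) = (873 + 43728)*(1/35233) = 44601*(1/35233) = 44601/35233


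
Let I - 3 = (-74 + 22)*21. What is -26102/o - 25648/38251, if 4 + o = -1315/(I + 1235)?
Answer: 145721724340/72638649 ≈ 2006.1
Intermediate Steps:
I = -1089 (I = 3 + (-74 + 22)*21 = 3 - 52*21 = 3 - 1092 = -1089)
o = -1899/146 (o = -4 - 1315/(-1089 + 1235) = -4 - 1315/146 = -1899/146 ≈ -13.007)
-26102/o - 25648/38251 = -26102/(-1899/146) - 25648/38251 = -26102*(-146/1899) - 25648*1/38251 = 3810892/1899 - 25648/38251 = 145721724340/72638649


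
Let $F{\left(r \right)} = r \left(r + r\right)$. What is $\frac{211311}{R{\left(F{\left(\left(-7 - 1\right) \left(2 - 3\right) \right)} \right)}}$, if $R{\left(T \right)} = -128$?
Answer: $- \frac{211311}{128} \approx -1650.9$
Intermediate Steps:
$F{\left(r \right)} = 2 r^{2}$ ($F{\left(r \right)} = r 2 r = 2 r^{2}$)
$\frac{211311}{R{\left(F{\left(\left(-7 - 1\right) \left(2 - 3\right) \right)} \right)}} = \frac{211311}{-128} = 211311 \left(- \frac{1}{128}\right) = - \frac{211311}{128}$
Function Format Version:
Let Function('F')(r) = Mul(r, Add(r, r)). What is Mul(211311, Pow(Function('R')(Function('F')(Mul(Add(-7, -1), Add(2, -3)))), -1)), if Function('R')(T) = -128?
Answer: Rational(-211311, 128) ≈ -1650.9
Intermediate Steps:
Function('F')(r) = Mul(2, Pow(r, 2)) (Function('F')(r) = Mul(r, Mul(2, r)) = Mul(2, Pow(r, 2)))
Mul(211311, Pow(Function('R')(Function('F')(Mul(Add(-7, -1), Add(2, -3)))), -1)) = Mul(211311, Pow(-128, -1)) = Mul(211311, Rational(-1, 128)) = Rational(-211311, 128)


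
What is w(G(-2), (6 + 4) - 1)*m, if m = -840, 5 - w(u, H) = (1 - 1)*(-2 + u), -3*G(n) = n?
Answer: -4200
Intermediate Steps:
G(n) = -n/3
w(u, H) = 5 (w(u, H) = 5 - (1 - 1)*(-2 + u) = 5 - 0*(-2 + u) = 5 - 1*0 = 5 + 0 = 5)
w(G(-2), (6 + 4) - 1)*m = 5*(-840) = -4200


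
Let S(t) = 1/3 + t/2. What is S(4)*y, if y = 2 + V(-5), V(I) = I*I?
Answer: 63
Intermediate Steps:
V(I) = I²
S(t) = ⅓ + t/2 (S(t) = 1*(⅓) + t*(½) = ⅓ + t/2)
y = 27 (y = 2 + (-5)² = 2 + 25 = 27)
S(4)*y = (⅓ + (½)*4)*27 = (⅓ + 2)*27 = (7/3)*27 = 63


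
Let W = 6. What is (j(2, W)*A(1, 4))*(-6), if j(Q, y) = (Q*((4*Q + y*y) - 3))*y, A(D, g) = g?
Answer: -11808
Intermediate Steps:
j(Q, y) = Q*y*(-3 + y**2 + 4*Q) (j(Q, y) = (Q*((4*Q + y**2) - 3))*y = (Q*((y**2 + 4*Q) - 3))*y = (Q*(-3 + y**2 + 4*Q))*y = Q*y*(-3 + y**2 + 4*Q))
(j(2, W)*A(1, 4))*(-6) = ((2*6*(-3 + 6**2 + 4*2))*4)*(-6) = ((2*6*(-3 + 36 + 8))*4)*(-6) = ((2*6*41)*4)*(-6) = (492*4)*(-6) = 1968*(-6) = -11808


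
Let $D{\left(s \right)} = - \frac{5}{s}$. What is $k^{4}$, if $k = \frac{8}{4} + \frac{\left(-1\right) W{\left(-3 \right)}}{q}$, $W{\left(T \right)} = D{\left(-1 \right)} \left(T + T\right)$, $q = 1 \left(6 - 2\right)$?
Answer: $\frac{130321}{16} \approx 8145.1$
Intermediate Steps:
$q = 4$ ($q = 1 \cdot 4 = 4$)
$W{\left(T \right)} = 10 T$ ($W{\left(T \right)} = - \frac{5}{-1} \left(T + T\right) = \left(-5\right) \left(-1\right) 2 T = 5 \cdot 2 T = 10 T$)
$k = \frac{19}{2}$ ($k = \frac{8}{4} + \frac{\left(-1\right) 10 \left(-3\right)}{4} = 8 \cdot \frac{1}{4} + \left(-1\right) \left(-30\right) \frac{1}{4} = 2 + 30 \cdot \frac{1}{4} = 2 + \frac{15}{2} = \frac{19}{2} \approx 9.5$)
$k^{4} = \left(\frac{19}{2}\right)^{4} = \frac{130321}{16}$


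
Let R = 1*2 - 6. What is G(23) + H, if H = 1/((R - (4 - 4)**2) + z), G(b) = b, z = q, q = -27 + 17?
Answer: 321/14 ≈ 22.929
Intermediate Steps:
q = -10
R = -4 (R = 2 - 6 = -4)
z = -10
H = -1/14 (H = 1/((-4 - (4 - 4)**2) - 10) = 1/((-4 - 1*0**2) - 10) = 1/((-4 - 1*0) - 10) = 1/((-4 + 0) - 10) = 1/(-4 - 10) = 1/(-14) = -1/14 ≈ -0.071429)
G(23) + H = 23 - 1/14 = 321/14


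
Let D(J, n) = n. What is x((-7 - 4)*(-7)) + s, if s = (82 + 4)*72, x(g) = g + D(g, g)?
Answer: 6346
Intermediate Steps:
x(g) = 2*g (x(g) = g + g = 2*g)
s = 6192 (s = 86*72 = 6192)
x((-7 - 4)*(-7)) + s = 2*((-7 - 4)*(-7)) + 6192 = 2*(-11*(-7)) + 6192 = 2*77 + 6192 = 154 + 6192 = 6346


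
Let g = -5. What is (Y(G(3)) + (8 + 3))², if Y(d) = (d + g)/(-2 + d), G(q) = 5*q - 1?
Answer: 2209/16 ≈ 138.06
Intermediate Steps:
G(q) = -1 + 5*q
Y(d) = (-5 + d)/(-2 + d) (Y(d) = (d - 5)/(-2 + d) = (-5 + d)/(-2 + d))
(Y(G(3)) + (8 + 3))² = ((-5 + (-1 + 5*3))/(-2 + (-1 + 5*3)) + (8 + 3))² = ((-5 + (-1 + 15))/(-2 + (-1 + 15)) + 11)² = ((-5 + 14)/(-2 + 14) + 11)² = (9/12 + 11)² = ((1/12)*9 + 11)² = (¾ + 11)² = (47/4)² = 2209/16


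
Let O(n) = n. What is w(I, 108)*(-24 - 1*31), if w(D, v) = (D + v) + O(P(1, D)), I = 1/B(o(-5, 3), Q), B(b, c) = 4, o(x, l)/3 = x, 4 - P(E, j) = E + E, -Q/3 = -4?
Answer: -24255/4 ≈ -6063.8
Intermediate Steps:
Q = 12 (Q = -3*(-4) = 12)
P(E, j) = 4 - 2*E (P(E, j) = 4 - (E + E) = 4 - 2*E)
o(x, l) = 3*x
I = ¼ (I = 1/4 = ¼ ≈ 0.25000)
w(D, v) = 2 + D + v (w(D, v) = (D + v) + (4 - 2*1) = (D + v) + (4 - 2) = (D + v) + 2 = 2 + D + v)
w(I, 108)*(-24 - 1*31) = (2 + ¼ + 108)*(-24 - 1*31) = 441*(-24 - 31)/4 = (441/4)*(-55) = -24255/4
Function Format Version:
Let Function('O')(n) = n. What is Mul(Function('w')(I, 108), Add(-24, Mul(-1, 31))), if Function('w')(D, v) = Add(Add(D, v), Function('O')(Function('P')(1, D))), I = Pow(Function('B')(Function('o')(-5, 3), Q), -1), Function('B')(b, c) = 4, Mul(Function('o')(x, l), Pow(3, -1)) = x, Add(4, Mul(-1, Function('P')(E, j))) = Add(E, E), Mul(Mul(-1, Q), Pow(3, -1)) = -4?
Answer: Rational(-24255, 4) ≈ -6063.8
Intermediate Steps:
Q = 12 (Q = Mul(-3, -4) = 12)
Function('P')(E, j) = Add(4, Mul(-2, E)) (Function('P')(E, j) = Add(4, Mul(-1, Add(E, E))) = Add(4, Mul(-1, Mul(2, E))) = Add(4, Mul(-2, E)))
Function('o')(x, l) = Mul(3, x)
I = Rational(1, 4) (I = Pow(4, -1) = Rational(1, 4) ≈ 0.25000)
Function('w')(D, v) = Add(2, D, v) (Function('w')(D, v) = Add(Add(D, v), Add(4, Mul(-2, 1))) = Add(Add(D, v), Add(4, -2)) = Add(Add(D, v), 2) = Add(2, D, v))
Mul(Function('w')(I, 108), Add(-24, Mul(-1, 31))) = Mul(Add(2, Rational(1, 4), 108), Add(-24, Mul(-1, 31))) = Mul(Rational(441, 4), Add(-24, -31)) = Mul(Rational(441, 4), -55) = Rational(-24255, 4)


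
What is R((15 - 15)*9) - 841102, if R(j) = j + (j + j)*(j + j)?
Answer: -841102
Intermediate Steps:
R(j) = j + 4*j² (R(j) = j + (2*j)*(2*j) = j + 4*j²)
R((15 - 15)*9) - 841102 = ((15 - 15)*9)*(1 + 4*((15 - 15)*9)) - 841102 = (0*9)*(1 + 4*(0*9)) - 841102 = 0*(1 + 4*0) - 841102 = 0*(1 + 0) - 841102 = 0*1 - 841102 = 0 - 841102 = -841102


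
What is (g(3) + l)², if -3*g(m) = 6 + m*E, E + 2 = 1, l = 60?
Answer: 3481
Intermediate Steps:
E = -1 (E = -2 + 1 = -1)
g(m) = -2 + m/3 (g(m) = -(6 + m*(-1))/3 = -(6 - m)/3 = -2 + m/3)
(g(3) + l)² = ((-2 + (⅓)*3) + 60)² = ((-2 + 1) + 60)² = (-1 + 60)² = 59² = 3481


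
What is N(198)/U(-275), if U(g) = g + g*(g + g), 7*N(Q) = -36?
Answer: -4/117425 ≈ -3.4064e-5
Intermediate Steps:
N(Q) = -36/7 (N(Q) = (1/7)*(-36) = -36/7)
U(g) = g + 2*g**2 (U(g) = g + g*(2*g) = g + 2*g**2)
N(198)/U(-275) = -36*(-1/(275*(1 + 2*(-275))))/7 = -36*(-1/(275*(1 - 550)))/7 = -36/(7*((-275*(-549)))) = -36/7/150975 = -36/7*1/150975 = -4/117425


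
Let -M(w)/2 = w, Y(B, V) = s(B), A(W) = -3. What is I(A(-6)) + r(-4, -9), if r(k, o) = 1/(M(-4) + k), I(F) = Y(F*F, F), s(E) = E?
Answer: 37/4 ≈ 9.2500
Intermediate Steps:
Y(B, V) = B
I(F) = F² (I(F) = F*F = F²)
M(w) = -2*w
r(k, o) = 1/(8 + k) (r(k, o) = 1/(-2*(-4) + k) = 1/(8 + k))
I(A(-6)) + r(-4, -9) = (-3)² + 1/(8 - 4) = 9 + 1/4 = 9 + ¼ = 37/4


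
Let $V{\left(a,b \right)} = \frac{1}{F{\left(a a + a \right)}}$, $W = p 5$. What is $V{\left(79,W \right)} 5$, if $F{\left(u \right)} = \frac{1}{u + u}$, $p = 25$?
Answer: $63200$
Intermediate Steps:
$F{\left(u \right)} = \frac{1}{2 u}$
$W = 125$ ($W = 25 \cdot 5 = 125$)
$V{\left(a,b \right)} = 2 a + 2 a^{2}$ ($V{\left(a,b \right)} = \frac{1}{\frac{1}{2} \frac{1}{a a + a}} = \frac{1}{\frac{1}{2} \frac{1}{a^{2} + a}} = \frac{1}{\frac{1}{2} \frac{1}{a + a^{2}}} = 2 a + 2 a^{2}$)
$V{\left(79,W \right)} 5 = 2 \cdot 79 \left(1 + 79\right) 5 = 2 \cdot 79 \cdot 80 \cdot 5 = 12640 \cdot 5 = 63200$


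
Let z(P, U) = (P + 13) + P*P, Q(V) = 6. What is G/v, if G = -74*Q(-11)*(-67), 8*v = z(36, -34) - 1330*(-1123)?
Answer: 237984/1494935 ≈ 0.15919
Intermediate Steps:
z(P, U) = 13 + P + P**2 (z(P, U) = (13 + P) + P**2 = 13 + P + P**2)
v = 1494935/8 (v = ((13 + 36 + 36**2) - 1330*(-1123))/8 = ((13 + 36 + 1296) + 1493590)/8 = (1345 + 1493590)/8 = (1/8)*1494935 = 1494935/8 ≈ 1.8687e+5)
G = 29748 (G = -74*6*(-67) = -444*(-67) = 29748)
G/v = 29748/(1494935/8) = 29748*(8/1494935) = 237984/1494935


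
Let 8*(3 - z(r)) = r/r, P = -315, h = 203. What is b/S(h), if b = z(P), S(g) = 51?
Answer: 23/408 ≈ 0.056373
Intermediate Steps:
z(r) = 23/8 (z(r) = 3 - r/(8*r) = 3 - ⅛*1 = 3 - ⅛ = 23/8)
b = 23/8 ≈ 2.8750
b/S(h) = (23/8)/51 = (23/8)*(1/51) = 23/408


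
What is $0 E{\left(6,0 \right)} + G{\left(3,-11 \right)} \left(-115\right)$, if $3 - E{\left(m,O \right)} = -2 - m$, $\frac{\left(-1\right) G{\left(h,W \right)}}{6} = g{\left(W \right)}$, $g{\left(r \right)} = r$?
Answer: $-7590$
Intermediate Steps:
$G{\left(h,W \right)} = - 6 W$
$E{\left(m,O \right)} = 5 + m$ ($E{\left(m,O \right)} = 3 - \left(-2 - m\right) = 3 + \left(2 + m\right) = 5 + m$)
$0 E{\left(6,0 \right)} + G{\left(3,-11 \right)} \left(-115\right) = 0 \left(5 + 6\right) + \left(-6\right) \left(-11\right) \left(-115\right) = 0 \cdot 11 + 66 \left(-115\right) = 0 - 7590 = -7590$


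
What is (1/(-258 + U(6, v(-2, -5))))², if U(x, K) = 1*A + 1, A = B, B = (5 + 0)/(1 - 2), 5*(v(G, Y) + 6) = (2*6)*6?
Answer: 1/68644 ≈ 1.4568e-5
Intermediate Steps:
v(G, Y) = 42/5 (v(G, Y) = -6 + ((2*6)*6)/5 = -6 + (12*6)/5 = -6 + (⅕)*72 = -6 + 72/5 = 42/5)
B = -5 (B = 5/(-1) = 5*(-1) = -5)
A = -5
U(x, K) = -4 (U(x, K) = 1*(-5) + 1 = -5 + 1 = -4)
(1/(-258 + U(6, v(-2, -5))))² = (1/(-258 - 4))² = (1/(-262))² = (-1/262)² = 1/68644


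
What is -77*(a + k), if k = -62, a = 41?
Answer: 1617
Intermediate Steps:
-77*(a + k) = -77*(41 - 62) = -77*(-21) = 1617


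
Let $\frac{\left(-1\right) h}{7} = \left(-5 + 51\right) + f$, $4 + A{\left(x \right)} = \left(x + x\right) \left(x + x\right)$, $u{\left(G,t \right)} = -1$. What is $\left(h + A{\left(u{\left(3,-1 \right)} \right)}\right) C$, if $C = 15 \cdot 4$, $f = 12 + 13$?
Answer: $-29820$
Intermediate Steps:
$f = 25$
$A{\left(x \right)} = -4 + 4 x^{2}$ ($A{\left(x \right)} = -4 + \left(x + x\right) \left(x + x\right) = -4 + 2 x 2 x = -4 + 4 x^{2}$)
$C = 60$
$h = -497$ ($h = - 7 \left(\left(-5 + 51\right) + 25\right) = - 7 \left(46 + 25\right) = \left(-7\right) 71 = -497$)
$\left(h + A{\left(u{\left(3,-1 \right)} \right)}\right) C = \left(-497 - \left(4 - 4 \left(-1\right)^{2}\right)\right) 60 = \left(-497 + \left(-4 + 4 \cdot 1\right)\right) 60 = \left(-497 + \left(-4 + 4\right)\right) 60 = \left(-497 + 0\right) 60 = \left(-497\right) 60 = -29820$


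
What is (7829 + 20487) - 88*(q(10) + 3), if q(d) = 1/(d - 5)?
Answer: 140172/5 ≈ 28034.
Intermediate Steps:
q(d) = 1/(-5 + d)
(7829 + 20487) - 88*(q(10) + 3) = (7829 + 20487) - 88*(1/(-5 + 10) + 3) = 28316 - 88*(1/5 + 3) = 28316 - 88*(⅕ + 3) = 28316 - 88*16/5 = 28316 - 1408/5 = 140172/5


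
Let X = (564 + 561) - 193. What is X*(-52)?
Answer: -48464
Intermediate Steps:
X = 932 (X = 1125 - 193 = 932)
X*(-52) = 932*(-52) = -48464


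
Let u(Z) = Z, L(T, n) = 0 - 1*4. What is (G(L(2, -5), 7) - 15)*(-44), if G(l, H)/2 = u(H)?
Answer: 44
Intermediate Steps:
L(T, n) = -4 (L(T, n) = 0 - 4 = -4)
G(l, H) = 2*H
(G(L(2, -5), 7) - 15)*(-44) = (2*7 - 15)*(-44) = (14 - 15)*(-44) = -1*(-44) = 44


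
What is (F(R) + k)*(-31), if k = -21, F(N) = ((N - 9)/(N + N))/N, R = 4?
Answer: 20987/32 ≈ 655.84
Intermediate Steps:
F(N) = (-9 + N)/(2*N²) (F(N) = ((-9 + N)/((2*N)))/N = ((-9 + N)*(1/(2*N)))/N = ((-9 + N)/(2*N))/N = (-9 + N)/(2*N²))
(F(R) + k)*(-31) = ((½)*(-9 + 4)/4² - 21)*(-31) = ((½)*(1/16)*(-5) - 21)*(-31) = (-5/32 - 21)*(-31) = -677/32*(-31) = 20987/32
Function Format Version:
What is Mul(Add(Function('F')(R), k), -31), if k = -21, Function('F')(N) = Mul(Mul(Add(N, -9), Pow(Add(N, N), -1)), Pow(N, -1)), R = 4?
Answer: Rational(20987, 32) ≈ 655.84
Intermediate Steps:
Function('F')(N) = Mul(Rational(1, 2), Pow(N, -2), Add(-9, N)) (Function('F')(N) = Mul(Mul(Add(-9, N), Pow(Mul(2, N), -1)), Pow(N, -1)) = Mul(Mul(Add(-9, N), Mul(Rational(1, 2), Pow(N, -1))), Pow(N, -1)) = Mul(Mul(Rational(1, 2), Pow(N, -1), Add(-9, N)), Pow(N, -1)) = Mul(Rational(1, 2), Pow(N, -2), Add(-9, N)))
Mul(Add(Function('F')(R), k), -31) = Mul(Add(Mul(Rational(1, 2), Pow(4, -2), Add(-9, 4)), -21), -31) = Mul(Add(Mul(Rational(1, 2), Rational(1, 16), -5), -21), -31) = Mul(Add(Rational(-5, 32), -21), -31) = Mul(Rational(-677, 32), -31) = Rational(20987, 32)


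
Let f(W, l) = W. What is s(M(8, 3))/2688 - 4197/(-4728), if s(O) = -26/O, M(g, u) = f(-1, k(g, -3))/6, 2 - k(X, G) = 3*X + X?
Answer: 41733/44128 ≈ 0.94573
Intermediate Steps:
k(X, G) = 2 - 4*X (k(X, G) = 2 - (3*X + X) = 2 - 4*X)
M(g, u) = -⅙ (M(g, u) = -1/6 = -1*⅙ = -⅙)
s(M(8, 3))/2688 - 4197/(-4728) = -26/(-⅙)/2688 - 4197/(-4728) = -26*(-6)*(1/2688) - 4197*(-1/4728) = 156*(1/2688) + 1399/1576 = 13/224 + 1399/1576 = 41733/44128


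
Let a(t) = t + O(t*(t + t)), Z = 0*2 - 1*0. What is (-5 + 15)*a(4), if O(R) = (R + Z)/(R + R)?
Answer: 45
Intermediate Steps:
Z = 0 (Z = 0 + 0 = 0)
O(R) = ½ (O(R) = (R + 0)/(R + R) = R/((2*R)) = R*(1/(2*R)) = ½)
a(t) = ½ + t (a(t) = t + ½ = ½ + t)
(-5 + 15)*a(4) = (-5 + 15)*(½ + 4) = 10*(9/2) = 45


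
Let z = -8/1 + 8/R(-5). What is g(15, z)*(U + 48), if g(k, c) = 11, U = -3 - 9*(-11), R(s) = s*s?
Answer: 1584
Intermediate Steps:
R(s) = s²
U = 96 (U = -3 + 99 = 96)
z = -192/25 (z = -8/1 + 8/((-5)²) = -8*1 + 8/25 = -8 + 8*(1/25) = -8 + 8/25 = -192/25 ≈ -7.6800)
g(15, z)*(U + 48) = 11*(96 + 48) = 11*144 = 1584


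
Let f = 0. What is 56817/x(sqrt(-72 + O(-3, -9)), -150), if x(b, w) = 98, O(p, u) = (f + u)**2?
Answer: 56817/98 ≈ 579.77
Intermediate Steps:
O(p, u) = u**2 (O(p, u) = (0 + u)**2 = u**2)
56817/x(sqrt(-72 + O(-3, -9)), -150) = 56817/98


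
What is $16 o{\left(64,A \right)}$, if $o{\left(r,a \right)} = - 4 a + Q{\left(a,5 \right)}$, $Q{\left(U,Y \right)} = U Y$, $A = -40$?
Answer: $-640$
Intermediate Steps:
$o{\left(r,a \right)} = a$ ($o{\left(r,a \right)} = - 4 a + a 5 = - 4 a + 5 a = a$)
$16 o{\left(64,A \right)} = 16 \left(-40\right) = -640$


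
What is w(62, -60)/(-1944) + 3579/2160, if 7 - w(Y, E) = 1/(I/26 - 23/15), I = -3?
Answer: 20662763/12499920 ≈ 1.6530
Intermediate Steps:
w(Y, E) = 4891/643 (w(Y, E) = 7 - 1/(-3/26 - 23/15) = 7 - 1/(-643/390) = 7 - 1*(-390/643) = 7 + 390/643 = 4891/643)
w(62, -60)/(-1944) + 3579/2160 = (4891/643)/(-1944) + 3579/2160 = (4891/643)*(-1/1944) + 3579*(1/2160) = -4891/1249992 + 1193/720 = 20662763/12499920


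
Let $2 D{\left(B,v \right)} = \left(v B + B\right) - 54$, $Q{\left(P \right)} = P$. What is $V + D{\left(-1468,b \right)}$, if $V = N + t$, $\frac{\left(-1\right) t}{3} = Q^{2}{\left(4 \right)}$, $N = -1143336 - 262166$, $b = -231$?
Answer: $-1236757$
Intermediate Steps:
$N = -1405502$ ($N = -1143336 - 262166 = -1405502$)
$t = -48$ ($t = - 3 \cdot 4^{2} = \left(-3\right) 16 = -48$)
$D{\left(B,v \right)} = -27 + \frac{B}{2} + \frac{B v}{2}$ ($D{\left(B,v \right)} = \frac{\left(v B + B\right) - 54}{2} = \frac{\left(B v + B\right) - 54}{2} = \frac{\left(B + B v\right) - 54}{2} = \frac{-54 + B + B v}{2} = -27 + \frac{B}{2} + \frac{B v}{2}$)
$V = -1405550$ ($V = -1405502 - 48 = -1405550$)
$V + D{\left(-1468,b \right)} = -1405550 + \left(-27 + \frac{1}{2} \left(-1468\right) + \frac{1}{2} \left(-1468\right) \left(-231\right)\right) = -1405550 - -168793 = -1405550 + 168793 = -1236757$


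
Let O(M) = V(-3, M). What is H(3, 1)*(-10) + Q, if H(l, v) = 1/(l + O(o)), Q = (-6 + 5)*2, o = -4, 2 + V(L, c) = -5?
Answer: ½ ≈ 0.50000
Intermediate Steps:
V(L, c) = -7 (V(L, c) = -2 - 5 = -7)
O(M) = -7
Q = -2 (Q = -1*2 = -2)
H(l, v) = 1/(-7 + l) (H(l, v) = 1/(l - 7) = 1/(-7 + l))
H(3, 1)*(-10) + Q = -10/(-7 + 3) - 2 = -10/(-4) - 2 = -¼*(-10) - 2 = 5/2 - 2 = ½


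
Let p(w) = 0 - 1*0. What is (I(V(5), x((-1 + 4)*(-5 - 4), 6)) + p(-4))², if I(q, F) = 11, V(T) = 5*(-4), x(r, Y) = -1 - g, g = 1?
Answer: 121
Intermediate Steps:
x(r, Y) = -2 (x(r, Y) = -1 - 1*1 = -1 - 1 = -2)
V(T) = -20
p(w) = 0 (p(w) = 0 + 0 = 0)
(I(V(5), x((-1 + 4)*(-5 - 4), 6)) + p(-4))² = (11 + 0)² = 11² = 121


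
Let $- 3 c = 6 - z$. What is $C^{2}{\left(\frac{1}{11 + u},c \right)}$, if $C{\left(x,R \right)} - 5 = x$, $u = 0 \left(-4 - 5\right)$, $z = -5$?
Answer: $\frac{3136}{121} \approx 25.917$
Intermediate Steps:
$c = - \frac{11}{3}$ ($c = - \frac{6 - -5}{3} = - \frac{6 + 5}{3} = \left(- \frac{1}{3}\right) 11 = - \frac{11}{3} \approx -3.6667$)
$u = 0$ ($u = 0 \left(-9\right) = 0$)
$C{\left(x,R \right)} = 5 + x$
$C^{2}{\left(\frac{1}{11 + u},c \right)} = \left(5 + \frac{1}{11 + 0}\right)^{2} = \left(5 + \frac{1}{11}\right)^{2} = \left(\frac{56}{11}\right)^{2} = \frac{3136}{121}$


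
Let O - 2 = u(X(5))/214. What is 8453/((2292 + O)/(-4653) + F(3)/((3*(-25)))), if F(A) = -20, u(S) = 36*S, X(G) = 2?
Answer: -21042517815/563642 ≈ -37333.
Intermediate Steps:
O = 250/107 (O = 2 + (36*2)/214 = 2 + 72*(1/214) = 2 + 36/107 = 250/107 ≈ 2.3364)
8453/((2292 + O)/(-4653) + F(3)/((3*(-25)))) = 8453/((2292 + 250/107)/(-4653) - 20/(3*(-25))) = 8453/((245494/107)*(-1/4653) - 20/(-75)) = 8453/(-245494/497871 - 20*(-1/75)) = 8453/(-245494/497871 + 4/15) = 8453/(-563642/2489355) = 8453*(-2489355/563642) = -21042517815/563642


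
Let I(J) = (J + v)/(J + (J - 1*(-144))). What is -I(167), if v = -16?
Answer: -151/478 ≈ -0.31590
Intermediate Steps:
I(J) = (-16 + J)/(144 + 2*J) (I(J) = (J - 16)/(J + (J - 1*(-144))) = (-16 + J)/(J + (J + 144)) = (-16 + J)/(J + (144 + J)) = (-16 + J)/(144 + 2*J))
-I(167) = -(-16 + 167)/(2*(72 + 167)) = -151/(2*239) = -1*151/478 = -151/478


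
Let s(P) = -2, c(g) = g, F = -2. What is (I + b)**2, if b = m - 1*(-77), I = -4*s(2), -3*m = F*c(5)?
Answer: 70225/9 ≈ 7802.8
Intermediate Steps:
m = 10/3 (m = -(-2)*5/3 = -1/3*(-10) = 10/3 ≈ 3.3333)
I = 8 (I = -4*(-2) = 8)
b = 241/3 (b = 10/3 - 1*(-77) = 10/3 + 77 = 241/3 ≈ 80.333)
(I + b)**2 = (8 + 241/3)**2 = (265/3)**2 = 70225/9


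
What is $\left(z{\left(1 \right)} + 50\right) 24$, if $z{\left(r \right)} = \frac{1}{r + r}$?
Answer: $1212$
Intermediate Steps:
$z{\left(r \right)} = \frac{1}{2 r}$
$\left(z{\left(1 \right)} + 50\right) 24 = \left(\frac{1}{2 \cdot 1} + 50\right) 24 = \left(\frac{1}{2} \cdot 1 + 50\right) 24 = \left(\frac{1}{2} + 50\right) 24 = \frac{101}{2} \cdot 24 = 1212$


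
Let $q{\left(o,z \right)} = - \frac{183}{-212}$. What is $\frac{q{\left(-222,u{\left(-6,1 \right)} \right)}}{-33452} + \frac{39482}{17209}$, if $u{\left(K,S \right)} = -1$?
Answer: $\frac{279996245921}{122043199216} \approx 2.2942$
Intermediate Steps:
$q{\left(o,z \right)} = \frac{183}{212}$ ($q{\left(o,z \right)} = \left(-183\right) \left(- \frac{1}{212}\right) = \frac{183}{212}$)
$\frac{q{\left(-222,u{\left(-6,1 \right)} \right)}}{-33452} + \frac{39482}{17209} = \frac{183}{212 \left(-33452\right)} + \frac{39482}{17209} = \frac{183}{212} \left(- \frac{1}{33452}\right) + 39482 \cdot \frac{1}{17209} = - \frac{183}{7091824} + \frac{39482}{17209} = \frac{279996245921}{122043199216}$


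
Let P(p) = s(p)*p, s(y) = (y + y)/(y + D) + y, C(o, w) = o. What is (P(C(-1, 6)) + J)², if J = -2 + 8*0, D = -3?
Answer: 9/4 ≈ 2.2500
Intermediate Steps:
s(y) = y + 2*y/(-3 + y) (s(y) = (y + y)/(y - 3) + y = (2*y)/(-3 + y) + y = 2*y/(-3 + y) + y = y + 2*y/(-3 + y))
J = -2 (J = -2 + 0 = -2)
P(p) = p²*(-1 + p)/(-3 + p) (P(p) = (p*(-1 + p)/(-3 + p))*p = p²*(-1 + p)/(-3 + p))
(P(C(-1, 6)) + J)² = ((-1)²*(-1 - 1)/(-3 - 1) - 2)² = (1*(-2)/(-4) - 2)² = (1*(-¼)*(-2) - 2)² = (½ - 2)² = (-3/2)² = 9/4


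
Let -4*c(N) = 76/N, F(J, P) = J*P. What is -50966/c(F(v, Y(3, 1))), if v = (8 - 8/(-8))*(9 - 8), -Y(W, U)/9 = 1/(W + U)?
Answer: -2064123/38 ≈ -54319.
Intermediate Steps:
Y(W, U) = -9/(U + W) (Y(W, U) = -9/(W + U) = -9/(U + W))
v = 9 (v = (8 - 8*(-1/8))*1 = (8 + 1)*1 = 9*1 = 9)
c(N) = -19/N
-50966/c(F(v, Y(3, 1))) = -50966*81/(19*(1 + 3)) = -50966/((-19/(9*(-9/4)))) = -50966/((-19/(-81/4))) = -50966/((-19*(-4/81))) = -50966/76/81 = -50966*81/76 = -2064123/38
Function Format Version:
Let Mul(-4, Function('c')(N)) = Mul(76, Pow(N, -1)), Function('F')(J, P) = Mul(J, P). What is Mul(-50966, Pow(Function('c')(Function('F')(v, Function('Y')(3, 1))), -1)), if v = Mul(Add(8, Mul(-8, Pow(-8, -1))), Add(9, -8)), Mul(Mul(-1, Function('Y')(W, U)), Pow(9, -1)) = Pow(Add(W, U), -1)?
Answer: Rational(-2064123, 38) ≈ -54319.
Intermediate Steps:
Function('Y')(W, U) = Mul(-9, Pow(Add(U, W), -1)) (Function('Y')(W, U) = Mul(-9, Pow(Add(W, U), -1)) = Mul(-9, Pow(Add(U, W), -1)))
v = 9 (v = Mul(Add(8, Mul(-8, Rational(-1, 8))), 1) = Mul(Add(8, 1), 1) = Mul(9, 1) = 9)
Function('c')(N) = Mul(-19, Pow(N, -1)) (Function('c')(N) = Mul(Rational(-1, 4), Mul(76, Pow(N, -1))) = Mul(-19, Pow(N, -1)))
Mul(-50966, Pow(Function('c')(Function('F')(v, Function('Y')(3, 1))), -1)) = Mul(-50966, Pow(Mul(-19, Pow(Mul(9, Mul(-9, Pow(Add(1, 3), -1))), -1)), -1)) = Mul(-50966, Pow(Mul(-19, Pow(Mul(9, Mul(-9, Pow(4, -1))), -1)), -1)) = Mul(-50966, Pow(Mul(-19, Pow(Mul(9, Mul(-9, Rational(1, 4))), -1)), -1)) = Mul(-50966, Pow(Mul(-19, Pow(Mul(9, Rational(-9, 4)), -1)), -1)) = Mul(-50966, Pow(Mul(-19, Pow(Rational(-81, 4), -1)), -1)) = Mul(-50966, Pow(Mul(-19, Rational(-4, 81)), -1)) = Mul(-50966, Pow(Rational(76, 81), -1)) = Mul(-50966, Rational(81, 76)) = Rational(-2064123, 38)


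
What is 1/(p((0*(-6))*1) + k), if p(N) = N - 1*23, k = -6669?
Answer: -1/6692 ≈ -0.00014943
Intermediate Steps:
p(N) = -23 + N (p(N) = N - 23 = -23 + N)
1/(p((0*(-6))*1) + k) = 1/((-23 + (0*(-6))*1) - 6669) = 1/((-23 + 0*1) - 6669) = 1/((-23 + 0) - 6669) = 1/(-23 - 6669) = 1/(-6692) = -1/6692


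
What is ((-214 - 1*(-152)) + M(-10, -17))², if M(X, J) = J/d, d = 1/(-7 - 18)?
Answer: 131769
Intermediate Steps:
d = -1/25 (d = 1/(-25) = -1/25 ≈ -0.040000)
M(X, J) = -25*J (M(X, J) = J/(-1/25) = J*(-25) = -25*J)
((-214 - 1*(-152)) + M(-10, -17))² = ((-214 - 1*(-152)) - 25*(-17))² = ((-214 + 152) + 425)² = (-62 + 425)² = 363² = 131769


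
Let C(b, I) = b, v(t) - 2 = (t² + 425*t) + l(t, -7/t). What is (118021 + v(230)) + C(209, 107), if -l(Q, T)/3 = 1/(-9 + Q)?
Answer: 59422919/221 ≈ 2.6888e+5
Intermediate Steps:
l(Q, T) = -3/(-9 + Q)
v(t) = 2 + t² - 3/(-9 + t) + 425*t (v(t) = 2 + ((t² + 425*t) - 3/(-9 + t)) = 2 + (t² - 3/(-9 + t) + 425*t) = 2 + t² - 3/(-9 + t) + 425*t)
(118021 + v(230)) + C(209, 107) = (118021 + (-3 + (-9 + 230)*(2 + 230² + 425*230))/(-9 + 230)) + 209 = (118021 + (-3 + 221*(2 + 52900 + 97750))/221) + 209 = (118021 + (-3 + 221*150652)/221) + 209 = (118021 + (-3 + 33294092)/221) + 209 = (118021 + (1/221)*33294089) + 209 = (118021 + 33294089/221) + 209 = 59376730/221 + 209 = 59422919/221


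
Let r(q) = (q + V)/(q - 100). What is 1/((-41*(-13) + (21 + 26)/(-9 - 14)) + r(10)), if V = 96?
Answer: 1035/548321 ≈ 0.0018876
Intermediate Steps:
r(q) = (96 + q)/(-100 + q) (r(q) = (q + 96)/(q - 100) = (96 + q)/(-100 + q))
1/((-41*(-13) + (21 + 26)/(-9 - 14)) + r(10)) = 1/((-41*(-13) + (21 + 26)/(-9 - 14)) + (96 + 10)/(-100 + 10)) = 1/((533 + 47/(-23)) + 106/(-90)) = 1/((533 + 47*(-1/23)) - 1/90*106) = 1/((533 - 47/23) - 53/45) = 1/(12212/23 - 53/45) = 1/(548321/1035) = 1035/548321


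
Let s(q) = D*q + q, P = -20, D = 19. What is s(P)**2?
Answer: 160000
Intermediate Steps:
s(q) = 20*q (s(q) = 19*q + q = 20*q)
s(P)**2 = (20*(-20))**2 = (-400)**2 = 160000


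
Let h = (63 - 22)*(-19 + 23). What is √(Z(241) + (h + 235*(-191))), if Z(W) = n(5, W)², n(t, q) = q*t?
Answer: 2*√351826 ≈ 1186.3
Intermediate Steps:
h = 164 (h = 41*4 = 164)
Z(W) = 25*W² (Z(W) = (W*5)² = (5*W)² = 25*W²)
√(Z(241) + (h + 235*(-191))) = √(25*241² + (164 + 235*(-191))) = √(25*58081 + (164 - 44885)) = √(1452025 - 44721) = √1407304 = 2*√351826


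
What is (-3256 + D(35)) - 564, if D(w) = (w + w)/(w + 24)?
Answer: -225310/59 ≈ -3818.8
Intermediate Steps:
D(w) = 2*w/(24 + w) (D(w) = (2*w)/(24 + w) = 2*w/(24 + w))
(-3256 + D(35)) - 564 = (-3256 + 2*35/(24 + 35)) - 564 = (-3256 + 2*35/59) - 564 = (-3256 + 2*35*(1/59)) - 564 = (-3256 + 70/59) - 564 = -192034/59 - 564 = -225310/59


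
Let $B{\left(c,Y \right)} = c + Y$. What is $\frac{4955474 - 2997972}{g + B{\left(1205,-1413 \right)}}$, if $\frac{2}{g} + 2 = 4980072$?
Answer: $- \frac{4874248492570}{517927279} \approx -9411.1$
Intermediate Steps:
$g = \frac{1}{2490035}$ ($g = \frac{2}{-2 + 4980072} = \frac{2}{4980070} = 2 \cdot \frac{1}{4980070} = \frac{1}{2490035} \approx 4.016 \cdot 10^{-7}$)
$B{\left(c,Y \right)} = Y + c$
$\frac{4955474 - 2997972}{g + B{\left(1205,-1413 \right)}} = \frac{4955474 - 2997972}{\frac{1}{2490035} + \left(-1413 + 1205\right)} = \frac{1957502}{\frac{1}{2490035} - 208} = \frac{1957502}{- \frac{517927279}{2490035}} = 1957502 \left(- \frac{2490035}{517927279}\right) = - \frac{4874248492570}{517927279}$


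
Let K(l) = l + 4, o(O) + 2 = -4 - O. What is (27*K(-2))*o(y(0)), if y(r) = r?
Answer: -324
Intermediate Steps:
o(O) = -6 - O (o(O) = -2 + (-4 - O) = -6 - O)
K(l) = 4 + l
(27*K(-2))*o(y(0)) = (27*(4 - 2))*(-6 - 1*0) = (27*2)*(-6 + 0) = 54*(-6) = -324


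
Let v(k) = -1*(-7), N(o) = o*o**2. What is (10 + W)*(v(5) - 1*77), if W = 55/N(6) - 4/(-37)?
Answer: -2898665/3996 ≈ -725.39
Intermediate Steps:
N(o) = o**3
W = 2899/7992 (W = 55/(6**3) - 4/(-37) = 55/216 - 4*(-1/37) = 55*(1/216) + 4/37 = 55/216 + 4/37 = 2899/7992 ≈ 0.36274)
v(k) = 7
(10 + W)*(v(5) - 1*77) = (10 + 2899/7992)*(7 - 1*77) = 82819*(7 - 77)/7992 = (82819/7992)*(-70) = -2898665/3996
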